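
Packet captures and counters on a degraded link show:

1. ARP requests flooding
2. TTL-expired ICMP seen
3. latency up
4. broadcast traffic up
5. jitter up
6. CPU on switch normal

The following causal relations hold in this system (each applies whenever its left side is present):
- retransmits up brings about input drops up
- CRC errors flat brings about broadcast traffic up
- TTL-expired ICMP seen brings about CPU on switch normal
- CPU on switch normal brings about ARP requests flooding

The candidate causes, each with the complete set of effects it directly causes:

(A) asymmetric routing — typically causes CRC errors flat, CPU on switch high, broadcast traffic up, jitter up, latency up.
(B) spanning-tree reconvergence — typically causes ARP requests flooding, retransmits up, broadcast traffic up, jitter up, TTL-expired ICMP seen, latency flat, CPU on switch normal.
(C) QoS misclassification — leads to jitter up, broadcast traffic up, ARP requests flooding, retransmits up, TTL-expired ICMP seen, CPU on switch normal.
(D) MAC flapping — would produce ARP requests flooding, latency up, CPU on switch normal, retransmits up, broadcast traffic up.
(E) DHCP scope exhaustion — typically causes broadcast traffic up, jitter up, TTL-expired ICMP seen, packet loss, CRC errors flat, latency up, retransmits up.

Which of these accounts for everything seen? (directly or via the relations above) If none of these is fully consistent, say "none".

Checking each candidate against the observations:
(A) asymmetric routing — fails on ARP requests flooding, TTL-expired ICMP seen, CPU on switch normal (predicts CPU on switch high, not CPU on switch normal)
(B) spanning-tree reconvergence — ARP requests flooding match; TTL-expired ICMP seen match; latency up miss; broadcast traffic up match; jitter up match; CPU on switch normal match
(C) QoS misclassification — does not account for latency up
(D) MAC flapping — does not account for TTL-expired ICMP seen, jitter up
(E) DHCP scope exhaustion — ARP requests flooding match (via TTL-expired ICMP seen → CPU on switch normal → ARP requests flooding); TTL-expired ICMP seen match; latency up match; broadcast traffic up match; jitter up match; CPU on switch normal match (via TTL-expired ICMP seen → CPU on switch normal)
(E) is the only candidate with no mismatches.

E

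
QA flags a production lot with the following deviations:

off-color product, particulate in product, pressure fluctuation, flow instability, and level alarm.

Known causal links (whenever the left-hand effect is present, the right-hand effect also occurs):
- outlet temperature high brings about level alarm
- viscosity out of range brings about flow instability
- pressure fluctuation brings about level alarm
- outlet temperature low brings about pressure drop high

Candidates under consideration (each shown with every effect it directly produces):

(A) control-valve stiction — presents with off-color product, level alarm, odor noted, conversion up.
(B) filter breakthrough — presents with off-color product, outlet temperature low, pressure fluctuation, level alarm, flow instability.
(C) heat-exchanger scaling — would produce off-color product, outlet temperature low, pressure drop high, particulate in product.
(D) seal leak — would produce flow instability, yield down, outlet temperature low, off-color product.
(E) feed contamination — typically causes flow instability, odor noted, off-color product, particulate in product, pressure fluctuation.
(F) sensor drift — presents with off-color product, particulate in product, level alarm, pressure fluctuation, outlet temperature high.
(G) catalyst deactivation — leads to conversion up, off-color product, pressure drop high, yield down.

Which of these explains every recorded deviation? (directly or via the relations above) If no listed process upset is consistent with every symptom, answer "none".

E

For each candidate, compare predicted effects to what was observed:
(A) control-valve stiction — does not account for particulate in product, pressure fluctuation, flow instability
(B) filter breakthrough — does not account for particulate in product
(C) heat-exchanger scaling — does not account for pressure fluctuation, flow instability, level alarm
(D) seal leak — does not account for particulate in product, pressure fluctuation, level alarm
(E) feed contamination — accounts for every observation (level alarm by pressure fluctuation → level alarm)
(F) sensor drift — does not account for flow instability
(G) catalyst deactivation — does not account for particulate in product, pressure fluctuation, flow instability, level alarm
Only (E) is consistent with every observation.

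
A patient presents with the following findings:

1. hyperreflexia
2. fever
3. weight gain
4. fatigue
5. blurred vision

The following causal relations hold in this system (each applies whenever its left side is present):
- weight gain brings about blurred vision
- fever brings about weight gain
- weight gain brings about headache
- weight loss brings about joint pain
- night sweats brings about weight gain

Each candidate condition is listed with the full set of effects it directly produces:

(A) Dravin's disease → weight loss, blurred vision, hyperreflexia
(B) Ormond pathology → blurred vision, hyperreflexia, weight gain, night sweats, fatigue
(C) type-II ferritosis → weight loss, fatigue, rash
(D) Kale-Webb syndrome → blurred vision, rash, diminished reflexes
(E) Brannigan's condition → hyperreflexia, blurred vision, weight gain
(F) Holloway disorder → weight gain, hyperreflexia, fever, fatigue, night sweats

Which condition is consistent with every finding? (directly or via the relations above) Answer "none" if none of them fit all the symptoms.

F

Per-candidate check:
(A) Dravin's disease — hyperreflexia match; fever miss; weight gain miss; fatigue miss; blurred vision match
(B) Ormond pathology — hyperreflexia match; fever miss; weight gain match; fatigue match; blurred vision match
(C) type-II ferritosis — fails on hyperreflexia, fever, weight gain, blurred vision (predicts weight loss, not weight gain)
(D) Kale-Webb syndrome — hyperreflexia miss; fever miss; weight gain miss; fatigue miss; blurred vision match
(E) Brannigan's condition — does not account for fever, fatigue
(F) Holloway disorder — hyperreflexia match; fever match; weight gain match; fatigue match; blurred vision match (via weight gain → blurred vision)
(F) is the only candidate with no mismatches.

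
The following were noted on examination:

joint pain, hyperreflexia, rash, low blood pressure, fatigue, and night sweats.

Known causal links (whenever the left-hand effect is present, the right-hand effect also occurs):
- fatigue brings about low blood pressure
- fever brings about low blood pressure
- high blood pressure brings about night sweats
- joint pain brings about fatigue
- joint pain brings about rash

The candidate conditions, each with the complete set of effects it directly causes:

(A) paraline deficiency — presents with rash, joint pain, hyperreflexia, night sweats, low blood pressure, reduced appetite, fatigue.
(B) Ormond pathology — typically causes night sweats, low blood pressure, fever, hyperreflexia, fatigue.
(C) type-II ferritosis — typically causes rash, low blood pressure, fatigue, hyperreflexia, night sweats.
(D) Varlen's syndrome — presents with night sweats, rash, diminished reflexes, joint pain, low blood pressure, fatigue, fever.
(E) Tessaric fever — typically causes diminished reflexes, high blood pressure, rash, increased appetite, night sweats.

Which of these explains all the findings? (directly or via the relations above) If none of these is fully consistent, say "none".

Testing each hypothesis:
(A) paraline deficiency — joint pain ✓; hyperreflexia ✓; rash ✓; low blood pressure ✓; fatigue ✓; night sweats ✓
(B) Ormond pathology — does not account for joint pain, rash
(C) type-II ferritosis — joint pain ✗; hyperreflexia ✓; rash ✓; low blood pressure ✓; fatigue ✓; night sweats ✓
(D) Varlen's syndrome — fails on hyperreflexia (predicts diminished reflexes, not hyperreflexia)
(E) Tessaric fever — fails on joint pain, hyperreflexia, low blood pressure, fatigue (predicts diminished reflexes, not hyperreflexia; predicts high blood pressure, not low blood pressure)
Only (A) is consistent with every observation.

A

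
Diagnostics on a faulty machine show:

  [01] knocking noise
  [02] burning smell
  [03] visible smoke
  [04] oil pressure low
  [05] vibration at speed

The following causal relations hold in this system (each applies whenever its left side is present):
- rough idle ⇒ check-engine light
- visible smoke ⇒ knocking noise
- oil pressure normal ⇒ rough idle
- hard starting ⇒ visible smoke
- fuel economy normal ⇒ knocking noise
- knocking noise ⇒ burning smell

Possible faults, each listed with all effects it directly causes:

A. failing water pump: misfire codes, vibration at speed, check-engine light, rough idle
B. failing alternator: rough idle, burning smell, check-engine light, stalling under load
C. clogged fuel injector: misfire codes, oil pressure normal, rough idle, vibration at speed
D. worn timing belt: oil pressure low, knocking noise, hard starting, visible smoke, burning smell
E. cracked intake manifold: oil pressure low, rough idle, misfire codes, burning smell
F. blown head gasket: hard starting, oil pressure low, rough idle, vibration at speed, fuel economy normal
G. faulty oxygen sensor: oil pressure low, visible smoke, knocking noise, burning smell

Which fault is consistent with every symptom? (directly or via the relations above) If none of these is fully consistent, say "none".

Testing each hypothesis:
(A) failing water pump — does not account for knocking noise, burning smell, visible smoke, oil pressure low
(B) failing alternator — does not account for knocking noise, visible smoke, oil pressure low, vibration at speed
(C) clogged fuel injector — fails on knocking noise, burning smell, visible smoke, oil pressure low (predicts oil pressure normal, not oil pressure low)
(D) worn timing belt — knocking noise +; burning smell +; visible smoke +; oil pressure low +; vibration at speed -
(E) cracked intake manifold — does not account for knocking noise, visible smoke, vibration at speed
(F) blown head gasket — accounts for every observation (knocking noise through fuel economy normal → knocking noise)
(G) faulty oxygen sensor — does not account for vibration at speed
Only (F) is consistent with every observation.

F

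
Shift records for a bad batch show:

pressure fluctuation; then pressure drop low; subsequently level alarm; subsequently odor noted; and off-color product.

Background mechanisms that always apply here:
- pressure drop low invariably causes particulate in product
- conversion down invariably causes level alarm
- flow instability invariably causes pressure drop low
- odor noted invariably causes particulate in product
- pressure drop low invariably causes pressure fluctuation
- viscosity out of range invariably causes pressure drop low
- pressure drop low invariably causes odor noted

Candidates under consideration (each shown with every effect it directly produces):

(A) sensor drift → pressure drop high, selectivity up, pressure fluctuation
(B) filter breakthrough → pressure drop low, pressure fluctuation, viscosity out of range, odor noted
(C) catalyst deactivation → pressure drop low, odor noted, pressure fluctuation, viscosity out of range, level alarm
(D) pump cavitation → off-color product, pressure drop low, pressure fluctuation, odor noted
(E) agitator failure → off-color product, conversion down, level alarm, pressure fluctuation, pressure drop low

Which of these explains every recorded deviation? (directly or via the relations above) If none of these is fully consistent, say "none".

E

For each candidate, compare predicted effects to what was observed:
(A) sensor drift — fails on pressure drop low, level alarm, odor noted, off-color product (predicts pressure drop high, not pressure drop low)
(B) filter breakthrough — does not account for level alarm, off-color product
(C) catalyst deactivation — pressure fluctuation match; pressure drop low match; level alarm match; odor noted match; off-color product miss
(D) pump cavitation — pressure fluctuation match; pressure drop low match; level alarm miss; odor noted match; off-color product match
(E) agitator failure — accounts for every observation (odor noted via pressure drop low → odor noted)
(E) alone accounts for all the evidence.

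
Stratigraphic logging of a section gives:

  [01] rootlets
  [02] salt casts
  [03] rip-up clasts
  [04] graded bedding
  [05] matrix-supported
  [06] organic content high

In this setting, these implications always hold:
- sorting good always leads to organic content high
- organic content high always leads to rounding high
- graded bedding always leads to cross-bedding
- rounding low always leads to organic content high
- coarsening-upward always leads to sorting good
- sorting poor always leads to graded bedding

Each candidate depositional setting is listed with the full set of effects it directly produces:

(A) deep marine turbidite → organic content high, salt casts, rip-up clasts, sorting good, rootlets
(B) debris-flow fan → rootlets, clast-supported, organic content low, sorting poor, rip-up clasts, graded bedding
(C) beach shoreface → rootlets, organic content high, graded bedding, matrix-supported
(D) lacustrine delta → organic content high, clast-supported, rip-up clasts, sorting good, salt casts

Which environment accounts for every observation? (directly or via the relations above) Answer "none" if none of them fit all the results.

Checking each candidate against the observations:
(A) deep marine turbidite — does not account for graded bedding, matrix-supported
(B) debris-flow fan — rootlets yes; salt casts NO; rip-up clasts yes; graded bedding yes; matrix-supported NO; organic content high NO
(C) beach shoreface — does not account for salt casts, rip-up clasts
(D) lacustrine delta — fails on rootlets, graded bedding, matrix-supported (predicts clast-supported, not matrix-supported)
Every candidate fails on at least one observation.

none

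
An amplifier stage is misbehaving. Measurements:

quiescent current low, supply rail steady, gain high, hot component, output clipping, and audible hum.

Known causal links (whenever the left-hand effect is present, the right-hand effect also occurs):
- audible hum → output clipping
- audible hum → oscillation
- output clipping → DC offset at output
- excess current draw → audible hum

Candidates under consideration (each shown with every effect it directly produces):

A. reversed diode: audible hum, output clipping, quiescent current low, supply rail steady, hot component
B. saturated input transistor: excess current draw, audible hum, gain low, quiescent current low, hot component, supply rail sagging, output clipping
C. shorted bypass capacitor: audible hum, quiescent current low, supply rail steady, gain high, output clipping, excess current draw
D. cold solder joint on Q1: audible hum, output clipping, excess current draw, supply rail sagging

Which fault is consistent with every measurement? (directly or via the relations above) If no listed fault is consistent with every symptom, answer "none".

none

Checking each candidate against the observations:
(A) reversed diode — quiescent current low yes; supply rail steady yes; gain high NO; hot component yes; output clipping yes; audible hum yes
(B) saturated input transistor — quiescent current low yes; supply rail steady NO; gain high NO; hot component yes; output clipping yes; audible hum yes
(C) shorted bypass capacitor — quiescent current low yes; supply rail steady yes; gain high yes; hot component NO; output clipping yes; audible hum yes
(D) cold solder joint on Q1 — fails on quiescent current low, supply rail steady, gain high, hot component (predicts supply rail sagging, not supply rail steady)
No candidate is consistent with all observations.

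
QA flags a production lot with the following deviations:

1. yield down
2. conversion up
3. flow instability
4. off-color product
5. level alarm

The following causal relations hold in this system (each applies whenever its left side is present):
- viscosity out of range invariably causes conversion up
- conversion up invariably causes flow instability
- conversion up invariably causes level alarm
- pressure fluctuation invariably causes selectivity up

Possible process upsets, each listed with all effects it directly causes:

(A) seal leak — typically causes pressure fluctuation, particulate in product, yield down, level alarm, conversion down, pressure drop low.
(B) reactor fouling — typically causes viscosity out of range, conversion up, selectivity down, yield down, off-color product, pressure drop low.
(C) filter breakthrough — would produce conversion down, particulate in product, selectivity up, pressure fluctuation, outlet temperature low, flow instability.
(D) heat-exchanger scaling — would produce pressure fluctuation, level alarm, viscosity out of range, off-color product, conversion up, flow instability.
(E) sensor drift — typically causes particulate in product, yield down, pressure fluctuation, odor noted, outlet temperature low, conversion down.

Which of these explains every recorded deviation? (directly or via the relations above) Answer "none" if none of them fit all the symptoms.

Testing each hypothesis:
(A) seal leak — fails on conversion up, flow instability, off-color product (predicts conversion down, not conversion up)
(B) reactor fouling — accounts for every observation (flow instability by conversion up → flow instability)
(C) filter breakthrough — yield down ✗; conversion up ✗; flow instability ✓; off-color product ✗; level alarm ✗
(D) heat-exchanger scaling — does not account for yield down
(E) sensor drift — fails on conversion up, flow instability, off-color product, level alarm (predicts conversion down, not conversion up)
(B) is the only candidate with no mismatches.

B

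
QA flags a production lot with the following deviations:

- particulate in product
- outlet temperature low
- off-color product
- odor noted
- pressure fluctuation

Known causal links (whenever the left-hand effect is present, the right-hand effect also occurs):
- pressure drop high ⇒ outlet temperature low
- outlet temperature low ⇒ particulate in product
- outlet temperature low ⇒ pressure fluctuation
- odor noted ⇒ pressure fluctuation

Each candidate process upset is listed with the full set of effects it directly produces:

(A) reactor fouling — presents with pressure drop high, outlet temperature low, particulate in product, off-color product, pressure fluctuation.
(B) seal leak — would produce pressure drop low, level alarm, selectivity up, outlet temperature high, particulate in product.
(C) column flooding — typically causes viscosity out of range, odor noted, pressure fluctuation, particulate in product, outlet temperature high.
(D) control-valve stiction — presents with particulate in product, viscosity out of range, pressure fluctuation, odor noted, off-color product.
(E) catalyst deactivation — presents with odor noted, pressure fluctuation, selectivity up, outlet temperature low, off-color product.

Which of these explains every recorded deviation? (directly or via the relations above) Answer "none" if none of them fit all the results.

For each candidate, compare predicted effects to what was observed:
(A) reactor fouling — particulate in product match; outlet temperature low match; off-color product match; odor noted miss; pressure fluctuation match
(B) seal leak — fails on outlet temperature low, off-color product, odor noted, pressure fluctuation (predicts outlet temperature high, not outlet temperature low)
(C) column flooding — particulate in product match; outlet temperature low miss; off-color product miss; odor noted match; pressure fluctuation match
(D) control-valve stiction — does not account for outlet temperature low
(E) catalyst deactivation — particulate in product match (by outlet temperature low → particulate in product); outlet temperature low match; off-color product match; odor noted match; pressure fluctuation match
(E) is the only candidate with no mismatches.

E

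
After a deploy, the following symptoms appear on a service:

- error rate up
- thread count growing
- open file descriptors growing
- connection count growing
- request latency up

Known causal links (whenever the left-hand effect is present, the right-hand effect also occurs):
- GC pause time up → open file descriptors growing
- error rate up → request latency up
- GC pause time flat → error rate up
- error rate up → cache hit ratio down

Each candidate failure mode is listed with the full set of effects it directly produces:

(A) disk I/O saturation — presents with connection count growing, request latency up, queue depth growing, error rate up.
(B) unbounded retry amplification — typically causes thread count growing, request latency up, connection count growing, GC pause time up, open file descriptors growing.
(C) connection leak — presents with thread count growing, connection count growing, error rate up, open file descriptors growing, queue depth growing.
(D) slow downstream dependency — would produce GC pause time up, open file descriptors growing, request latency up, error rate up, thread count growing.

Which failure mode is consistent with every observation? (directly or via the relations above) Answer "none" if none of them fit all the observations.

Checking each candidate against the observations:
(A) disk I/O saturation — error rate up ✓; thread count growing ✗; open file descriptors growing ✗; connection count growing ✓; request latency up ✓
(B) unbounded retry amplification — error rate up ✗; thread count growing ✓; open file descriptors growing ✓; connection count growing ✓; request latency up ✓
(C) connection leak — accounts for every observation (request latency up through error rate up → request latency up)
(D) slow downstream dependency — error rate up ✓; thread count growing ✓; open file descriptors growing ✓; connection count growing ✗; request latency up ✓
Only (C) is consistent with every observation.

C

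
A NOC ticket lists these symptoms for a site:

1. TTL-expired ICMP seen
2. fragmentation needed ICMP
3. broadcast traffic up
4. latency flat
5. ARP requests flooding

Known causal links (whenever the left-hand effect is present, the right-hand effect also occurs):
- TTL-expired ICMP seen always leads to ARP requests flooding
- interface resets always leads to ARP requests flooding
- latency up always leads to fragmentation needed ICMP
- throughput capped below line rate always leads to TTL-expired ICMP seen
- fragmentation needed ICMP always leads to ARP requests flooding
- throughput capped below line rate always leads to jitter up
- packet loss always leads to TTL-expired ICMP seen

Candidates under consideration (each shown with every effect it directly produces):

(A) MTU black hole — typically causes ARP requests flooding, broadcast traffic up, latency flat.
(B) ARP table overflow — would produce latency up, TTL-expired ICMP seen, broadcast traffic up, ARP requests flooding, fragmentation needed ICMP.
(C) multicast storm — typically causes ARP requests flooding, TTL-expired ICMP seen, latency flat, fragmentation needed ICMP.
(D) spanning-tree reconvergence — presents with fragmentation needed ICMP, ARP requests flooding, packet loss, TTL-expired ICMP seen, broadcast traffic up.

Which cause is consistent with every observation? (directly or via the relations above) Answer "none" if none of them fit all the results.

Checking each candidate against the observations:
(A) MTU black hole — does not account for TTL-expired ICMP seen, fragmentation needed ICMP
(B) ARP table overflow — TTL-expired ICMP seen +; fragmentation needed ICMP +; broadcast traffic up +; latency flat -; ARP requests flooding +
(C) multicast storm — does not account for broadcast traffic up
(D) spanning-tree reconvergence — TTL-expired ICMP seen +; fragmentation needed ICMP +; broadcast traffic up +; latency flat -; ARP requests flooding +
Every candidate fails on at least one observation.

none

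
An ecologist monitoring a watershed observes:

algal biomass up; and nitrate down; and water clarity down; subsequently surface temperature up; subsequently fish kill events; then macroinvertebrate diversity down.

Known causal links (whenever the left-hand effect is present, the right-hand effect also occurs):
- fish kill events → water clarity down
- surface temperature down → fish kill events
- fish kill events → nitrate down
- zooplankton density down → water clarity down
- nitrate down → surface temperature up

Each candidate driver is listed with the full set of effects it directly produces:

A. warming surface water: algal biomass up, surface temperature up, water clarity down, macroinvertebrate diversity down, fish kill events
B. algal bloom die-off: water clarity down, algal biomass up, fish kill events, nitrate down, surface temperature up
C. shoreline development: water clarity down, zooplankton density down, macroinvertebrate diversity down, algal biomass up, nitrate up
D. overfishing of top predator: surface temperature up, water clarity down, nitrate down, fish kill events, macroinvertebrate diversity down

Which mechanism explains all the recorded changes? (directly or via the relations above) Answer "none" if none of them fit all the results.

For each candidate, compare predicted effects to what was observed:
(A) warming surface water — algal biomass up match; nitrate down match (through fish kill events → nitrate down); water clarity down match; surface temperature up match; fish kill events match; macroinvertebrate diversity down match
(B) algal bloom die-off — algal biomass up match; nitrate down match; water clarity down match; surface temperature up match; fish kill events match; macroinvertebrate diversity down miss
(C) shoreline development — fails on nitrate down, surface temperature up, fish kill events (predicts nitrate up, not nitrate down)
(D) overfishing of top predator — does not account for algal biomass up
(A) is the only candidate with no mismatches.

A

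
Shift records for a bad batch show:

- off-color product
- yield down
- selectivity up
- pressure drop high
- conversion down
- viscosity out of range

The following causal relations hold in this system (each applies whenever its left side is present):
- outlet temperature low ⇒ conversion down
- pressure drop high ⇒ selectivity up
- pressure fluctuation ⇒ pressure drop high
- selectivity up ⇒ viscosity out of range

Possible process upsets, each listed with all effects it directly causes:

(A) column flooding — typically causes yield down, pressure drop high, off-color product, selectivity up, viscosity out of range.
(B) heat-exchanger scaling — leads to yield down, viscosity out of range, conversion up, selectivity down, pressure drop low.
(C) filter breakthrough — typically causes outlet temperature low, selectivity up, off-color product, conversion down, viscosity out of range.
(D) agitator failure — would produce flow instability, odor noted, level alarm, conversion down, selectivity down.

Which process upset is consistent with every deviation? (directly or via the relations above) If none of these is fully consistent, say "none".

none

Per-candidate check:
(A) column flooding — does not account for conversion down
(B) heat-exchanger scaling — off-color product ✗; yield down ✓; selectivity up ✗; pressure drop high ✗; conversion down ✗; viscosity out of range ✓
(C) filter breakthrough — does not account for yield down, pressure drop high
(D) agitator failure — fails on off-color product, yield down, selectivity up, pressure drop high, viscosity out of range (predicts selectivity down, not selectivity up)
None of the listed candidates fits everything.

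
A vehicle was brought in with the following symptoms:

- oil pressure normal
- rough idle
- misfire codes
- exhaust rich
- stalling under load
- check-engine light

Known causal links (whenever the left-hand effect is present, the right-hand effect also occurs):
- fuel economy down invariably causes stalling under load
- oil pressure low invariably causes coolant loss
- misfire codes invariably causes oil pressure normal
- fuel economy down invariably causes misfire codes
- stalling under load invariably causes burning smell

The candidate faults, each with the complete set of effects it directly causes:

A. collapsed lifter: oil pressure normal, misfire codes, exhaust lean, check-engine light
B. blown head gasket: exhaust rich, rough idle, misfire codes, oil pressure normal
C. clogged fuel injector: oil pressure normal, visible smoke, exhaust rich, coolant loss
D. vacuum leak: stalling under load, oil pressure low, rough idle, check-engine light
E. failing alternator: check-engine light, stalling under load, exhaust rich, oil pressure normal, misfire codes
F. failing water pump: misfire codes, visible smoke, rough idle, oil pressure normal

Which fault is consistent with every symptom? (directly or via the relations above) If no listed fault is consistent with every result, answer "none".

Testing each hypothesis:
(A) collapsed lifter — oil pressure normal +; rough idle -; misfire codes +; exhaust rich -; stalling under load -; check-engine light +
(B) blown head gasket — oil pressure normal +; rough idle +; misfire codes +; exhaust rich +; stalling under load -; check-engine light -
(C) clogged fuel injector — oil pressure normal +; rough idle -; misfire codes -; exhaust rich +; stalling under load -; check-engine light -
(D) vacuum leak — oil pressure normal -; rough idle +; misfire codes -; exhaust rich -; stalling under load +; check-engine light +
(E) failing alternator — does not account for rough idle
(F) failing water pump — oil pressure normal +; rough idle +; misfire codes +; exhaust rich -; stalling under load -; check-engine light -
No candidate is consistent with all observations.

none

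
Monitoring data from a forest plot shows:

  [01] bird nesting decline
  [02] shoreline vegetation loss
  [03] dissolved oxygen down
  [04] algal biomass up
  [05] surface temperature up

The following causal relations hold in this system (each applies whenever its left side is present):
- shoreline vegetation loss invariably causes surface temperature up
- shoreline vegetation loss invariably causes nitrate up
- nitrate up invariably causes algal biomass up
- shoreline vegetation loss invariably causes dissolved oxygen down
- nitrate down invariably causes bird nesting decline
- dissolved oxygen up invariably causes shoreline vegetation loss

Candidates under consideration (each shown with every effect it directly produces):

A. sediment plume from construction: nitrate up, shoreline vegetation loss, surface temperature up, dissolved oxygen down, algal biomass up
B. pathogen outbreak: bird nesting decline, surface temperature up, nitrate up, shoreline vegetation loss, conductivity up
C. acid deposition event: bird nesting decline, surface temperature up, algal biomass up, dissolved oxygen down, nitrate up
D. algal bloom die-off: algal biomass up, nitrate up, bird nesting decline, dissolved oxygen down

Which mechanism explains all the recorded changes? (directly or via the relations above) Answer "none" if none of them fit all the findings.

B

Checking each candidate against the observations:
(A) sediment plume from construction — does not account for bird nesting decline
(B) pathogen outbreak — accounts for every observation (dissolved oxygen down by shoreline vegetation loss → dissolved oxygen down)
(C) acid deposition event — does not account for shoreline vegetation loss
(D) algal bloom die-off — bird nesting decline +; shoreline vegetation loss -; dissolved oxygen down +; algal biomass up +; surface temperature up -
Only (B) is consistent with every observation.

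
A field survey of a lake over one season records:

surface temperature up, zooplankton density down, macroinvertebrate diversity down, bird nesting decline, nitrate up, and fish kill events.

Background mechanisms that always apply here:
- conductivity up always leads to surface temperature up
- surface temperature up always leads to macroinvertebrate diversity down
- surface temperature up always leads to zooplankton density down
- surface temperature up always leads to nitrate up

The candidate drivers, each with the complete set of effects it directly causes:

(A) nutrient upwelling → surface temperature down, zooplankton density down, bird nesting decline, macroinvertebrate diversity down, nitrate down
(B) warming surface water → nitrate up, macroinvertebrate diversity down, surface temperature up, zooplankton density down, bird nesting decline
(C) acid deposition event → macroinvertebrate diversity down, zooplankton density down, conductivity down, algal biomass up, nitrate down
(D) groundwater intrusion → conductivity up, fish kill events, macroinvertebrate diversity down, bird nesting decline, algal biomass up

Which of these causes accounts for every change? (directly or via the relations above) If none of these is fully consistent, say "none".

Testing each hypothesis:
(A) nutrient upwelling — fails on surface temperature up, nitrate up, fish kill events (predicts surface temperature down, not surface temperature up; predicts nitrate down, not nitrate up)
(B) warming surface water — surface temperature up match; zooplankton density down match; macroinvertebrate diversity down match; bird nesting decline match; nitrate up match; fish kill events miss
(C) acid deposition event — surface temperature up miss; zooplankton density down match; macroinvertebrate diversity down match; bird nesting decline miss; nitrate up miss; fish kill events miss
(D) groundwater intrusion — accounts for every observation (surface temperature up via conductivity up → surface temperature up)
(D) is the only candidate with no mismatches.

D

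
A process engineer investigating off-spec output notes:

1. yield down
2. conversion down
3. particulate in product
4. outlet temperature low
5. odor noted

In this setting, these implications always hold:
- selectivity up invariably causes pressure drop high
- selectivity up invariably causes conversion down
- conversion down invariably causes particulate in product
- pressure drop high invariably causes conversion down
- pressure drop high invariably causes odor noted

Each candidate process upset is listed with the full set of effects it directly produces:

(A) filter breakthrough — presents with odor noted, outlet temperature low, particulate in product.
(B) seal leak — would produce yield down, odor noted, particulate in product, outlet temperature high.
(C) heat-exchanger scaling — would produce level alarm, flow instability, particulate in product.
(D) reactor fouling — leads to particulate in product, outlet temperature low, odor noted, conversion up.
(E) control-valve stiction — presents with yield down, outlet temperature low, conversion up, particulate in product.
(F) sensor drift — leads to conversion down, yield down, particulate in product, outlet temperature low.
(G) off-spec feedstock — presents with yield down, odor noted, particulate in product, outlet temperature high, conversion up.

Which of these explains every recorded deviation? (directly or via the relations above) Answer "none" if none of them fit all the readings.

none

Checking each candidate against the observations:
(A) filter breakthrough — yield down -; conversion down -; particulate in product +; outlet temperature low +; odor noted +
(B) seal leak — yield down +; conversion down -; particulate in product +; outlet temperature low -; odor noted +
(C) heat-exchanger scaling — yield down -; conversion down -; particulate in product +; outlet temperature low -; odor noted -
(D) reactor fouling — yield down -; conversion down -; particulate in product +; outlet temperature low +; odor noted +
(E) control-valve stiction — fails on conversion down, odor noted (predicts conversion up, not conversion down)
(F) sensor drift — does not account for odor noted
(G) off-spec feedstock — fails on conversion down, outlet temperature low (predicts conversion up, not conversion down; predicts outlet temperature high, not outlet temperature low)
Every candidate fails on at least one observation.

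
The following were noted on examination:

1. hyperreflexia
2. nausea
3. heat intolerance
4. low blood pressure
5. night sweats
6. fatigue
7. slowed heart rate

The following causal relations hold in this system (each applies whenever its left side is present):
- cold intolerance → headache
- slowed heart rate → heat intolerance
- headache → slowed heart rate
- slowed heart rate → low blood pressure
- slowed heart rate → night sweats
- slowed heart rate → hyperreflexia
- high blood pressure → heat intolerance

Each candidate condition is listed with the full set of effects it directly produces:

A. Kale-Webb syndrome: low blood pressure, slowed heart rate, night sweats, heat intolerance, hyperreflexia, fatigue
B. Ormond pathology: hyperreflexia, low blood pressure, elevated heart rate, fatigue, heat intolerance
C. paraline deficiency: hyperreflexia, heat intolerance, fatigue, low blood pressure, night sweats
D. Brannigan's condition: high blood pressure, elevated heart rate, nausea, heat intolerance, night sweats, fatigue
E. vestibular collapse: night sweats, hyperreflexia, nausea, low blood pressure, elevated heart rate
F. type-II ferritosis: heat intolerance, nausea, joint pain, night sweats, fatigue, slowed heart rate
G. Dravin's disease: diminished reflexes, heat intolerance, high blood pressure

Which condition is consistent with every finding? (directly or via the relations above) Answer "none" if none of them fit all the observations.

Per-candidate check:
(A) Kale-Webb syndrome — hyperreflexia +; nausea -; heat intolerance +; low blood pressure +; night sweats +; fatigue +; slowed heart rate +
(B) Ormond pathology — hyperreflexia +; nausea -; heat intolerance +; low blood pressure +; night sweats -; fatigue +; slowed heart rate -
(C) paraline deficiency — does not account for nausea, slowed heart rate
(D) Brannigan's condition — hyperreflexia -; nausea +; heat intolerance +; low blood pressure -; night sweats +; fatigue +; slowed heart rate -
(E) vestibular collapse — hyperreflexia +; nausea +; heat intolerance -; low blood pressure +; night sweats +; fatigue -; slowed heart rate -
(F) type-II ferritosis — hyperreflexia + (via slowed heart rate → hyperreflexia); nausea +; heat intolerance +; low blood pressure + (via slowed heart rate → low blood pressure); night sweats +; fatigue +; slowed heart rate +
(G) Dravin's disease — hyperreflexia -; nausea -; heat intolerance +; low blood pressure -; night sweats -; fatigue -; slowed heart rate -
(F) is the only candidate with no mismatches.

F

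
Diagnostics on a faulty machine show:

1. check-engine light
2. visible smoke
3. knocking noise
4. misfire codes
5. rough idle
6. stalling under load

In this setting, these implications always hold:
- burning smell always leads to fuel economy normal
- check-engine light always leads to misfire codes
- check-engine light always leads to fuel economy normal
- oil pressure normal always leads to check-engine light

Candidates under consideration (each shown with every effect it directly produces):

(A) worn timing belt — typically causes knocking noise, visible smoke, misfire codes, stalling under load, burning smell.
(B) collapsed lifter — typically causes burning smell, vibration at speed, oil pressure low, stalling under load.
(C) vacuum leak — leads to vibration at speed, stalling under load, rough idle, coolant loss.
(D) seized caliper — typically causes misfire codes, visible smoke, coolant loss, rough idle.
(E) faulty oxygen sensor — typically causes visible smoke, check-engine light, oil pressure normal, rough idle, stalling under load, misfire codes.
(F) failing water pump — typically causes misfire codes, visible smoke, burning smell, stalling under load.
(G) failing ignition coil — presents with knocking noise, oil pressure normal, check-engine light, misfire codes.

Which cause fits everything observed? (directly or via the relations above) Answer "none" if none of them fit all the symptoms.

Testing each hypothesis:
(A) worn timing belt — check-engine light ✗; visible smoke ✓; knocking noise ✓; misfire codes ✓; rough idle ✗; stalling under load ✓
(B) collapsed lifter — does not account for check-engine light, visible smoke, knocking noise, misfire codes, rough idle
(C) vacuum leak — check-engine light ✗; visible smoke ✗; knocking noise ✗; misfire codes ✗; rough idle ✓; stalling under load ✓
(D) seized caliper — does not account for check-engine light, knocking noise, stalling under load
(E) faulty oxygen sensor — does not account for knocking noise
(F) failing water pump — check-engine light ✗; visible smoke ✓; knocking noise ✗; misfire codes ✓; rough idle ✗; stalling under load ✓
(G) failing ignition coil — check-engine light ✓; visible smoke ✗; knocking noise ✓; misfire codes ✓; rough idle ✗; stalling under load ✗
None of the listed candidates fits everything.

none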